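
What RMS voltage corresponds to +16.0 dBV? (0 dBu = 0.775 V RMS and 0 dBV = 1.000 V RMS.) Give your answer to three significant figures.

6.31 V

V = 1.000 V × 10^(+16.0/20).
= 1.000 × 6.310 = 6.31 V.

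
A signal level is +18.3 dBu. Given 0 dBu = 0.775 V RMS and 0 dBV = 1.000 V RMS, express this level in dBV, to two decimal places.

The offset between the scales is 20·log₁₀(0.775/1.000) = −2.214 dB.
So dBV = +18.3 − 2.214 = +16.09 dBV.

+16.09 dBV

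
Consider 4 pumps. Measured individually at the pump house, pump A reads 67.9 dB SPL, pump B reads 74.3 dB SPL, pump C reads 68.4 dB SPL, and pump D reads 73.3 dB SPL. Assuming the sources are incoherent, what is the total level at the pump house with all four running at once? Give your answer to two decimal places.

77.88 dB SPL

Incoherent sources sum as intensities:
L_total = 10·log₁₀(10^(67.9/10) + 10^(74.3/10) + 10^(68.4/10) + 10^(73.3/10)) = 10·log₁₀(61380000) = 77.88 dB SPL.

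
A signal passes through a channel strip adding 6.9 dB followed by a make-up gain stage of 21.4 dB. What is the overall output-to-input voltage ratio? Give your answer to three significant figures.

Net gain = 6.9 + 21.4 = 28.3 dB.
Voltage ratio = 10^(28.3/20) = 26.0.

26.0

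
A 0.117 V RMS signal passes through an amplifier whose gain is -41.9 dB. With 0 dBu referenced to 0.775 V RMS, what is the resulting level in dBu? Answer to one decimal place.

-58.3 dBu

Input level: 20·log₁₀(0.117/0.775) = -16.42 dBu.
Output: -16.42 − 41.9 = -58.3 dBu.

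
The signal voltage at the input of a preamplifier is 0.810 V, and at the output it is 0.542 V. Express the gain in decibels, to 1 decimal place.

-3.5 dB

Voltage ratio → dB uses the 20·log₁₀ form:
20·log₁₀(0.542/0.810) = 20·log₁₀(0.6691) = -3.5 dB.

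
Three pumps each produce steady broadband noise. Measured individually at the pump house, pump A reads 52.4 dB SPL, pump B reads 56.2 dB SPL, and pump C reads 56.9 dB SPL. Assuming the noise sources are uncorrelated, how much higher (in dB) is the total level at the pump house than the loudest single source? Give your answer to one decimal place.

Uncorrelated sources add in intensity (power), not in dB.
L_total = 10·log₁₀(10^(52.4/10) + 10^(56.2/10) + 10^(56.9/10)) = 60.34 dB SPL.
Excess over the loudest (56.9 dB): 60.34 − 56.9 = 3.4 dB.

3.4 dB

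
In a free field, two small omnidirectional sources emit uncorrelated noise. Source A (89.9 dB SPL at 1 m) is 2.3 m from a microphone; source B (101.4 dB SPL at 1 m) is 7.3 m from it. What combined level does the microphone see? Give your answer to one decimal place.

86.5 dB SPL

At the listener: L_A = 89.9 − 20·log₁₀(2.3) = 82.67 dB; L_B = 101.4 − 20·log₁₀(7.3) = 84.13 dB.
Combined: 10·log₁₀(10^(82.67/10)+10^(84.13/10)) = 86.5 dB SPL.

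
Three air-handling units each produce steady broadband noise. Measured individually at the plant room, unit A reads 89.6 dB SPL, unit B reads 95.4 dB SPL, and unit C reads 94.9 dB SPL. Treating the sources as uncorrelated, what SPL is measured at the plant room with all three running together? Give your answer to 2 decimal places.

Add the sources as powers (linear), then convert back to dB:
L_total = 10·log₁₀(10^(89.6/10) + 10^(95.4/10) + 10^(94.9/10)) = 10·log₁₀(7470000000) = 98.73 dB SPL.

98.73 dB SPL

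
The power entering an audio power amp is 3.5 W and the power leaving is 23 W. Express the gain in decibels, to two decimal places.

For a power ratio, dB = 10·log₁₀(P₂/P₁).
10·log₁₀(23/3.5) = 10·log₁₀(6.571) = 8.18 dB.

8.18 dB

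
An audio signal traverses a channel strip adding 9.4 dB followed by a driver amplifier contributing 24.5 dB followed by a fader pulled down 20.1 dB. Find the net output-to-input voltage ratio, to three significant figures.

4.90

Net gain = 9.4 + 24.5 + (−20.1) = 13.8 dB.
Voltage ratio = 10^(13.8/20) = 4.90.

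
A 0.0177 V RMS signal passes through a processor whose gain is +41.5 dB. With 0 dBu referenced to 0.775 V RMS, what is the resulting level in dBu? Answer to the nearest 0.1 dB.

+8.7 dBu

Input level: 20·log₁₀(0.0177/0.775) = -32.83 dBu.
Output: -32.83 + 41.5 = +8.7 dBu.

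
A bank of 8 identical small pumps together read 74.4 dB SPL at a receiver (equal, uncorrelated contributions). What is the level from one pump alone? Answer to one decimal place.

8 equal incoherent sources add 10·log₁₀(8) = 9.03 dB over one source.
L_one = 74.4 − 9.03 = 65.4 dB SPL.

65.4 dB SPL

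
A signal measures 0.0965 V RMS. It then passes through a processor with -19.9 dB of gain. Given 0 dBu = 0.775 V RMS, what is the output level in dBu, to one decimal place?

Input level: 20·log₁₀(0.0965/0.775) = -18.10 dBu.
Output: -18.10 − 19.9 = -38.0 dBu.

-38.0 dBu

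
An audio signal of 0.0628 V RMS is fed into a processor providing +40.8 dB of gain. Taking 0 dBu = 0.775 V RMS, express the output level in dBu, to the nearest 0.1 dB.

+19.0 dBu

Input level: 20·log₁₀(0.0628/0.775) = -21.83 dBu.
Output: -21.83 + 40.8 = +19.0 dBu.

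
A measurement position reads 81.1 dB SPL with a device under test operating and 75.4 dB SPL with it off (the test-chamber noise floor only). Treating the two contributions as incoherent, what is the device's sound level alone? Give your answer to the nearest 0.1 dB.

79.7 dB SPL

Subtract intensities: L_src = 10·log₁₀(10^(L_total/10) − 10^(L_bg/10)).
L_src = 10·log₁₀(10^(81.1/10) − 10^(75.4/10)) = 10·log₁₀(94150000) = 79.7 dB SPL.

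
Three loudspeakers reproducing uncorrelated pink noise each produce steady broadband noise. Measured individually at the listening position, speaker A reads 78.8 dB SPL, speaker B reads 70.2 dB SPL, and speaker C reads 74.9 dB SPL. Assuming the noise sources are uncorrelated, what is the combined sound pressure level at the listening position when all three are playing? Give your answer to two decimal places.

80.69 dB SPL

Uncorrelated sources add in intensity (power), not in dB.
L_total = 10·log₁₀(10^(78.8/10) + 10^(70.2/10) + 10^(74.9/10)) = 10·log₁₀(117200000) = 80.69 dB SPL.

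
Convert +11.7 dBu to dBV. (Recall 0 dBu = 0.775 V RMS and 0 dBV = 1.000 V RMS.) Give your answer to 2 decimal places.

+9.49 dBV

The offset between the scales is 20·log₁₀(0.775/1.000) = −2.214 dB.
So dBV = +11.7 − 2.214 = +9.49 dBV.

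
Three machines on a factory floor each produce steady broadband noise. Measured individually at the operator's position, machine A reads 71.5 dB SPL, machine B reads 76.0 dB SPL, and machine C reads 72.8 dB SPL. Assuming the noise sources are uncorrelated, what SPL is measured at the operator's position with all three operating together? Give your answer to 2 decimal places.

78.63 dB SPL

Incoherent sources sum as intensities:
L_total = 10·log₁₀(10^(71.5/10) + 10^(76.0/10) + 10^(72.8/10)) = 10·log₁₀(72990000) = 78.63 dB SPL.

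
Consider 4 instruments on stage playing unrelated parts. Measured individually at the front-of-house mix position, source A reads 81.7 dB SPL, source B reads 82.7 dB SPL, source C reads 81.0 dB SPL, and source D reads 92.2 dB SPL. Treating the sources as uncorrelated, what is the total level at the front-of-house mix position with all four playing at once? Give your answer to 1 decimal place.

Add the sources as powers (linear), then convert back to dB:
L_total = 10·log₁₀(10^(81.7/10) + 10^(82.7/10) + 10^(81.0/10) + 10^(92.2/10)) = 10·log₁₀(2120000000) = 93.3 dB SPL.

93.3 dB SPL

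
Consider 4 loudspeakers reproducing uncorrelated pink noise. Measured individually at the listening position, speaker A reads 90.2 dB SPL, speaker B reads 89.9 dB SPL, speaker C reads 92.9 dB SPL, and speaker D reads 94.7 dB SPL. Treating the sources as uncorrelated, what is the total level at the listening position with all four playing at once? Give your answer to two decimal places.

98.40 dB SPL

Add the sources as powers (linear), then convert back to dB:
L_total = 10·log₁₀(10^(90.2/10) + 10^(89.9/10) + 10^(92.9/10) + 10^(94.7/10)) = 10·log₁₀(6925000000) = 98.40 dB SPL.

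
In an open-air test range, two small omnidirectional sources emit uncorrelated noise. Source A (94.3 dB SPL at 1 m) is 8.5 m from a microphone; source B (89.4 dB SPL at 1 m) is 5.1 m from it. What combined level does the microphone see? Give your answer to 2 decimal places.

At the listener: L_A = 94.3 − 20·log₁₀(8.5) = 75.712 dB; L_B = 89.4 − 20·log₁₀(5.1) = 75.249 dB.
Combined: 10·log₁₀(10^(75.712/10)+10^(75.249/10)) = 78.50 dB SPL.

78.50 dB SPL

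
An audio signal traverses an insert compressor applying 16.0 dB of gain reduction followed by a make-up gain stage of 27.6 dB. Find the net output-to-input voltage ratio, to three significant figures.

Net gain = (−16.0) + 27.6 = 11.6 dB.
Voltage ratio = 10^(11.6/20) = 3.80.

3.80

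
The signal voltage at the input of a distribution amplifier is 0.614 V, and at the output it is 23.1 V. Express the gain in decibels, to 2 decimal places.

Voltage is an amplitude quantity, so gain = 20·log₁₀(V_out/V_in).
20·log₁₀(23.1/0.614) = 20·log₁₀(37.62) = 31.51 dB.

31.51 dB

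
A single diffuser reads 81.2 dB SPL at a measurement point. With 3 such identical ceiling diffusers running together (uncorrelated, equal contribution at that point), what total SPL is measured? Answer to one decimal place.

3 equal incoherent sources raise the level by 10·log₁₀(3) = 4.77 dB.
L_total = 81.2 + 4.77 = 86.0 dB SPL.

86.0 dB SPL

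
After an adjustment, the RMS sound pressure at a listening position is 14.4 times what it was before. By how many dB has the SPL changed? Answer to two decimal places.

SPL change from a pressure ratio uses the 20·log₁₀ form:
20·log₁₀(14.4) = 23.17 dB.

23.17 dB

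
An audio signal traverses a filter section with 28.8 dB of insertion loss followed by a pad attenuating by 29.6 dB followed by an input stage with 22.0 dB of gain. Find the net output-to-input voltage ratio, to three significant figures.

Net gain = (−28.8) + (−29.6) + 22.0 = -36.4 dB.
Voltage ratio = 10^(-36.4/20) = 0.0151.

0.0151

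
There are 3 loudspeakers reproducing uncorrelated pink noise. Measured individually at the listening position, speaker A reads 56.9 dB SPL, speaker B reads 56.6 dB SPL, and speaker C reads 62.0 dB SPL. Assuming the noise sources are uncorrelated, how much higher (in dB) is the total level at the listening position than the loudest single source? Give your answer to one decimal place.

Uncorrelated sources add in intensity (power), not in dB.
L_total = 10·log₁₀(10^(56.9/10) + 10^(56.6/10) + 10^(62.0/10)) = 64.03 dB SPL.
Excess over the loudest (62.0 dB): 64.03 − 62.0 = 2.0 dB.

2.0 dB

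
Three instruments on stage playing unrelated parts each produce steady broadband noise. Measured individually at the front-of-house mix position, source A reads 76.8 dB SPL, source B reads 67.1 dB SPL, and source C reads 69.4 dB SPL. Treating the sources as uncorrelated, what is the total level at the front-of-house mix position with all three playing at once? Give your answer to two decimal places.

Uncorrelated sources add in intensity (power), not in dB.
L_total = 10·log₁₀(10^(76.8/10) + 10^(67.1/10) + 10^(69.4/10)) = 10·log₁₀(61700000) = 77.90 dB SPL.

77.90 dB SPL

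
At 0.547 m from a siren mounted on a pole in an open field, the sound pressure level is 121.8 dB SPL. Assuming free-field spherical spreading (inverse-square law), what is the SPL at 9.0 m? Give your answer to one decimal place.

97.5 dB SPL

Free-field point source: level drops by 20·log₁₀ of the distance ratio.
ΔL = −20·log₁₀(9.0/0.547) = -24.33 dB, so L₂ = 121.8 + (-24.33) = 97.5 dB SPL.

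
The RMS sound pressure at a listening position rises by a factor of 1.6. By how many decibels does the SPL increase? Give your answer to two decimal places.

4.08 dB

SPL change from a pressure ratio uses the 20·log₁₀ form:
20·log₁₀(1.6) = 4.08 dB.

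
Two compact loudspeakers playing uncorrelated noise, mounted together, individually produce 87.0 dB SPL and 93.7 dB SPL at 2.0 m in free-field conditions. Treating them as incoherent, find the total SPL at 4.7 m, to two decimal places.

Combined at 2.0 m: 10·log₁₀(10^(87.0/10)+10^(93.7/10)) = 94.541 dB SPL.
Then apply −20·log₁₀(4.7/2.0) = -7.421 dB → 87.12 dB SPL.

87.12 dB SPL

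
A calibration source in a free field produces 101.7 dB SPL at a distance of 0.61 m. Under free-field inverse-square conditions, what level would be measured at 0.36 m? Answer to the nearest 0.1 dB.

Inverse-square spreading gives ΔL = −20·log₁₀(d₂/d₁).
ΔL = −20·log₁₀(0.36/0.61) = 4.58 dB, so L₂ = 101.7 + (4.58) = 106.3 dB SPL.

106.3 dB SPL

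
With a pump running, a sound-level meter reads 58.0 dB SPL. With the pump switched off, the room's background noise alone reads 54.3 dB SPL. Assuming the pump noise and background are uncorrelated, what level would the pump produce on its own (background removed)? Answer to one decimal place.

Remove the background by subtracting linear intensities:
L_src = 10·log₁₀(10^(58.0/10) − 10^(54.3/10)) = 10·log₁₀(361800) = 55.6 dB SPL.

55.6 dB SPL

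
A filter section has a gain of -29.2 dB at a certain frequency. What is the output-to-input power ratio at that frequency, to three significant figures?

0.00120

Power ratio = 10^(dB/10).
10^(-29.2/10) = 10^(-2.920) = 0.00120.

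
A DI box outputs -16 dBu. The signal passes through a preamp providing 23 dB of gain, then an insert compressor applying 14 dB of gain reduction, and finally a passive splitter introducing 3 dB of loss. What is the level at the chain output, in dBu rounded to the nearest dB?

-10 dBu

Cascaded gains and losses add directly in dB.
-16 + 23 − 14 − 3 = -10 dBu.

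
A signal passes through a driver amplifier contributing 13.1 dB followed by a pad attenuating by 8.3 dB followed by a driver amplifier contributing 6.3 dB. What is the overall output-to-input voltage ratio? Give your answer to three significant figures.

3.59

Net gain = 13.1 + (−8.3) + 6.3 = 11.1 dB.
Voltage ratio = 10^(11.1/20) = 3.59.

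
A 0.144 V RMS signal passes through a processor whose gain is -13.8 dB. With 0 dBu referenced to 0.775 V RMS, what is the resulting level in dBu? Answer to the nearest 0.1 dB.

-28.4 dBu

Input level: 20·log₁₀(0.144/0.775) = -14.62 dBu.
Output: -14.62 − 13.8 = -28.4 dBu.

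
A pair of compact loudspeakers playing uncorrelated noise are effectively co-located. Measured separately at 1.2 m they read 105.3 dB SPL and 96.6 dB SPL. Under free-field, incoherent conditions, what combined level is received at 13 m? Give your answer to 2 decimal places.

Combined at 1.2 m: 10·log₁₀(10^(105.3/10)+10^(96.6/10)) = 105.850 dB SPL.
Then apply −20·log₁₀(13/1.2) = -20.695 dB → 85.15 dB SPL.

85.15 dB SPL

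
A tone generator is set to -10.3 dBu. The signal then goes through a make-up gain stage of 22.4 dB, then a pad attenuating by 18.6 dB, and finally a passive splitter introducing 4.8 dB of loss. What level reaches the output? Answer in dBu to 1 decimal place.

In dB, series stages simply add:
-10.3 + 22.4 − 18.6 − 4.8 = -11.3 dBu.

-11.3 dBu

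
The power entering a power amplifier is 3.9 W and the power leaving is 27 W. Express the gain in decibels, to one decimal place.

8.4 dB

Power is a power quantity, so gain = 10·log₁₀(P_out/P_in).
10·log₁₀(27/3.9) = 10·log₁₀(6.923) = 8.4 dB.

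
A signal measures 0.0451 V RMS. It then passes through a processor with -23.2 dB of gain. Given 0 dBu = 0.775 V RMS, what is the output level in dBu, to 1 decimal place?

-47.9 dBu

Input level: 20·log₁₀(0.0451/0.775) = -24.70 dBu.
Output: -24.70 − 23.2 = -47.9 dBu.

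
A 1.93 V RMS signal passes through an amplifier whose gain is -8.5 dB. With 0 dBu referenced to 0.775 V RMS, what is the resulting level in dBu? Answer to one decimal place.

Input level: 20·log₁₀(1.93/0.775) = 7.93 dBu.
Output: 7.93 − 8.5 = -0.6 dBu.

-0.6 dBu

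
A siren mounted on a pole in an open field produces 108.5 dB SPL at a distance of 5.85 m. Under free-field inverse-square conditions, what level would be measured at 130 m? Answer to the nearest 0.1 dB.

For a point source in a free field, ΔL = −20·log₁₀(d₂/d₁).
ΔL = −20·log₁₀(130/5.85) = -26.94 dB, so L₂ = 108.5 + (-26.94) = 81.6 dB SPL.

81.6 dB SPL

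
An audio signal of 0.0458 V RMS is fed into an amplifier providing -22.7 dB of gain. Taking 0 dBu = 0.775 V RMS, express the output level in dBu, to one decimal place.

-47.3 dBu

Input level: 20·log₁₀(0.0458/0.775) = -24.57 dBu.
Output: -24.57 − 22.7 = -47.3 dBu.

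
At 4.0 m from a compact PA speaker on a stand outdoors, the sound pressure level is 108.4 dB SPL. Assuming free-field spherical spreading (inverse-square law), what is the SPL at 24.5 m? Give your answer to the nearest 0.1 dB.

For a point source in a free field, ΔL = −20·log₁₀(d₂/d₁).
ΔL = −20·log₁₀(24.5/4.0) = -15.74 dB, so L₂ = 108.4 + (-15.74) = 92.7 dB SPL.

92.7 dB SPL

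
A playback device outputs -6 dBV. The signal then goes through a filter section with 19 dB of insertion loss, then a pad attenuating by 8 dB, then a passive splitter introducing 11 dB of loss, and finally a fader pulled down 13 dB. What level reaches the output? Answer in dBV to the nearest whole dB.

-57 dBV

Gain stages sum in dB:
-6 − 19 − 8 − 11 − 13 = -57 dBV.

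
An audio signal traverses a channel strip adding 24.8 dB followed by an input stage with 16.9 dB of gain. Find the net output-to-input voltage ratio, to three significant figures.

Net gain = 24.8 + 16.9 = 41.7 dB.
Voltage ratio = 10^(41.7/20) = 122.

122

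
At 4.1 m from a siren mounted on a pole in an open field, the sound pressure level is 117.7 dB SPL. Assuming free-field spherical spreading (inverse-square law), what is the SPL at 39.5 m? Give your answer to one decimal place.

98.0 dB SPL

For a point source in a free field, ΔL = −20·log₁₀(d₂/d₁).
ΔL = −20·log₁₀(39.5/4.1) = -19.68 dB, so L₂ = 117.7 + (-19.68) = 98.0 dB SPL.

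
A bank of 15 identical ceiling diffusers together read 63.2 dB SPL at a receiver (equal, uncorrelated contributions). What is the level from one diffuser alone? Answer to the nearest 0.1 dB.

15 equal incoherent sources add 10·log₁₀(15) = 11.76 dB over one source.
L_one = 63.2 − 11.76 = 51.4 dB SPL.

51.4 dB SPL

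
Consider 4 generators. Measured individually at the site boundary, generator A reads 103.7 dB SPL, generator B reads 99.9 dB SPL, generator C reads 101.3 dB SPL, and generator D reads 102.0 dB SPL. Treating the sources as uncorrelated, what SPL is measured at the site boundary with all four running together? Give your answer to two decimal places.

Add the sources as powers (linear), then convert back to dB:
L_total = 10·log₁₀(10^(103.7/10) + 10^(99.9/10) + 10^(101.3/10) + 10^(102.0/10)) = 10·log₁₀(62553000000) = 107.96 dB SPL.

107.96 dB SPL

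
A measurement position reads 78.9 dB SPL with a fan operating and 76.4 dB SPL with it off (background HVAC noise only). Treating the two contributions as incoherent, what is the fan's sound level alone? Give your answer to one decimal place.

75.3 dB SPL

Remove the background by subtracting linear intensities:
L_src = 10·log₁₀(10^(78.9/10) − 10^(76.4/10)) = 10·log₁₀(33970000) = 75.3 dB SPL.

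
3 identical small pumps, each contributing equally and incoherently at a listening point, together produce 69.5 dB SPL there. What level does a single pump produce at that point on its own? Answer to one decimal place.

64.7 dB SPL

3 equal incoherent sources add 10·log₁₀(3) = 4.77 dB over one source.
L_one = 69.5 − 4.77 = 64.7 dB SPL.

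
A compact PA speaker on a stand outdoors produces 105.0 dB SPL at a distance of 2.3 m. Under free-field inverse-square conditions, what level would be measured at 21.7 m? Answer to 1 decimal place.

Free-field point source: level drops by 20·log₁₀ of the distance ratio.
ΔL = −20·log₁₀(21.7/2.3) = -19.49 dB, so L₂ = 105.0 + (-19.49) = 85.5 dB SPL.

85.5 dB SPL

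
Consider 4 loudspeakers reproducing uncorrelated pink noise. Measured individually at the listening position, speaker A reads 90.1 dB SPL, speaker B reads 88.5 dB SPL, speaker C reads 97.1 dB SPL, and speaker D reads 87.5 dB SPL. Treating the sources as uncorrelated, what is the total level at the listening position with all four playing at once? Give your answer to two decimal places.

Incoherent sources sum as intensities:
L_total = 10·log₁₀(10^(90.1/10) + 10^(88.5/10) + 10^(97.1/10) + 10^(87.5/10)) = 10·log₁₀(7422000000) = 98.71 dB SPL.

98.71 dB SPL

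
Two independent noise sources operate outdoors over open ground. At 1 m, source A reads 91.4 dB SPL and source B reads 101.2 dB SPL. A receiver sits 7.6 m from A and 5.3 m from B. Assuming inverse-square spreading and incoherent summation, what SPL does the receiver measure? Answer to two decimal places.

86.93 dB SPL

At the listener: L_A = 91.4 − 20·log₁₀(7.6) = 73.784 dB; L_B = 101.2 − 20·log₁₀(5.3) = 86.714 dB.
Combined: 10·log₁₀(10^(73.784/10)+10^(86.714/10)) = 86.93 dB SPL.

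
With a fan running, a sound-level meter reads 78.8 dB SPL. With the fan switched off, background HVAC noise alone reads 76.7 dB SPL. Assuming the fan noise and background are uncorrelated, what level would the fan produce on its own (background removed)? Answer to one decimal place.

74.6 dB SPL

Remove the background by subtracting linear intensities:
L_src = 10·log₁₀(10^(78.8/10) − 10^(76.7/10)) = 10·log₁₀(29080000) = 74.6 dB SPL.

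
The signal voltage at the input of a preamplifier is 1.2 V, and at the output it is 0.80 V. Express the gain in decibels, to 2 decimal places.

For a voltage ratio, dB = 20·log₁₀(V₂/V₁).
20·log₁₀(0.80/1.2) = 20·log₁₀(0.6667) = -3.52 dB.

-3.52 dB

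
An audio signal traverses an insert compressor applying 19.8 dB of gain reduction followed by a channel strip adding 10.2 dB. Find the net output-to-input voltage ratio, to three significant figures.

Net gain = (−19.8) + 10.2 = -9.6 dB.
Voltage ratio = 10^(-9.6/20) = 0.331.

0.331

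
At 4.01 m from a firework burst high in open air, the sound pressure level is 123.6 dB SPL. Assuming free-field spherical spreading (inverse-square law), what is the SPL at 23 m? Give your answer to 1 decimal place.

Free-field point source: level drops by 20·log₁₀ of the distance ratio.
ΔL = −20·log₁₀(23/4.01) = -15.17 dB, so L₂ = 123.6 + (-15.17) = 108.4 dB SPL.

108.4 dB SPL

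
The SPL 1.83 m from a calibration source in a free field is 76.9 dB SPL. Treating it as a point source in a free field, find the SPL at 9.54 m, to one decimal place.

62.6 dB SPL

For a point source in a free field, ΔL = −20·log₁₀(d₂/d₁).
ΔL = −20·log₁₀(9.54/1.83) = -14.34 dB, so L₂ = 76.9 + (-14.34) = 62.6 dB SPL.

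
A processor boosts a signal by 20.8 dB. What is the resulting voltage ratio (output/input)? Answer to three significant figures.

11.0

Voltage ratio = 10^(dB/20).
10^(20.8/20) = 10^(1.040) = 11.0.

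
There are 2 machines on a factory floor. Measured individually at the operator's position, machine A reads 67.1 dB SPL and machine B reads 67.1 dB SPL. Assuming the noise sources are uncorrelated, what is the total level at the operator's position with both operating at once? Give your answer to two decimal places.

Uncorrelated sources add in intensity (power), not in dB.
L_total = 10·log₁₀(10^(67.1/10) + 10^(67.1/10)) = 10·log₁₀(10260000) = 70.11 dB SPL.

70.11 dB SPL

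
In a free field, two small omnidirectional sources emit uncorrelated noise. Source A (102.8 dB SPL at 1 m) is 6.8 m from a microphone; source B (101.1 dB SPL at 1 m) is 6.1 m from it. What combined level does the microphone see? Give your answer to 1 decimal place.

At the listener: L_A = 102.8 − 20·log₁₀(6.8) = 86.15 dB; L_B = 101.1 − 20·log₁₀(6.1) = 85.39 dB.
Combined: 10·log₁₀(10^(86.15/10)+10^(85.39/10)) = 88.8 dB SPL.

88.8 dB SPL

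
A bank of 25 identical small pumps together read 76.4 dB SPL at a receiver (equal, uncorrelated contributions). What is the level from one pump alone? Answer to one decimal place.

62.4 dB SPL

25 equal incoherent sources add 10·log₁₀(25) = 13.98 dB over one source.
L_one = 76.4 − 13.98 = 62.4 dB SPL.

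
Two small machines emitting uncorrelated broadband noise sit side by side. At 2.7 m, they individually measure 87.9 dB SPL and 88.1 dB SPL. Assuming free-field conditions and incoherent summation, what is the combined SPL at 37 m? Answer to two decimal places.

Combined at 2.7 m: 10·log₁₀(10^(87.9/10)+10^(88.1/10)) = 91.011 dB SPL.
Then apply −20·log₁₀(37/2.7) = -22.737 dB → 68.27 dB SPL.

68.27 dB SPL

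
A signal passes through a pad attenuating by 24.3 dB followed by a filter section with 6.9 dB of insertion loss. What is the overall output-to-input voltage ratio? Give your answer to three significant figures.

Net gain = (−24.3) + (−6.9) = -31.2 dB.
Voltage ratio = 10^(-31.2/20) = 0.0275.

0.0275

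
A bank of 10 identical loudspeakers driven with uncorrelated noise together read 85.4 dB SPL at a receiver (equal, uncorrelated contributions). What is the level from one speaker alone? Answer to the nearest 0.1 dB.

75.4 dB SPL

10 equal incoherent sources add 10·log₁₀(10) = 10.00 dB over one source.
L_one = 85.4 − 10.00 = 75.4 dB SPL.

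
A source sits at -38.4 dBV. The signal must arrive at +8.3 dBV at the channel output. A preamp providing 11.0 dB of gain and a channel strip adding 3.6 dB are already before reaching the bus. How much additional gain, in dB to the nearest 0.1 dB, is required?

32.1 dB

The required make-up gain is the shortfall in the dB sum.
G = +8.3 − (-38.4) − 11.0 − 3.6 = 32.1 dB.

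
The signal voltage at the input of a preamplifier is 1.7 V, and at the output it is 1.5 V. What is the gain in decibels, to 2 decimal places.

-1.09 dB

Voltage ratio → dB uses the 20·log₁₀ form:
20·log₁₀(1.5/1.7) = 20·log₁₀(0.8824) = -1.09 dB.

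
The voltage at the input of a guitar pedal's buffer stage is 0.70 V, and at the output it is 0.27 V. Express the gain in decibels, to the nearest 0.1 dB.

-8.3 dB

For a voltage ratio, dB = 20·log₁₀(V₂/V₁).
20·log₁₀(0.27/0.70) = 20·log₁₀(0.3857) = -8.3 dB.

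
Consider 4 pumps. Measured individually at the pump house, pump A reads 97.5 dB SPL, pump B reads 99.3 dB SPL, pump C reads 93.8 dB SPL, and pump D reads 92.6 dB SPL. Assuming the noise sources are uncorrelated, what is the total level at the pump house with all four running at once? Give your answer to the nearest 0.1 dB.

Add the sources as powers (linear), then convert back to dB:
L_total = 10·log₁₀(10^(97.5/10) + 10^(99.3/10) + 10^(93.8/10) + 10^(92.6/10)) = 10·log₁₀(18353000000) = 102.6 dB SPL.

102.6 dB SPL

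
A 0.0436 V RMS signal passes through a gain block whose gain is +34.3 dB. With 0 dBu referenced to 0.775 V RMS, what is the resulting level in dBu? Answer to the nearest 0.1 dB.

+9.3 dBu

Input level: 20·log₁₀(0.0436/0.775) = -25.00 dBu.
Output: -25.00 + 34.3 = +9.3 dBu.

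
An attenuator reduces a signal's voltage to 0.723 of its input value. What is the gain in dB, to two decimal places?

-2.82 dB

Voltage ratio → dB uses the 20·log₁₀ form:
20·log₁₀(0.723) = -2.82 dB.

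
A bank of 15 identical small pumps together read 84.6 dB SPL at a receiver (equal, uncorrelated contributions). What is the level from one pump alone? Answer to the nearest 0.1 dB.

15 equal incoherent sources add 10·log₁₀(15) = 11.76 dB over one source.
L_one = 84.6 − 11.76 = 72.8 dB SPL.

72.8 dB SPL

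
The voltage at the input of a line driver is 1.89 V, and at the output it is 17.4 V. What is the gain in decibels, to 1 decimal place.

Voltage ratio → dB uses the 20·log₁₀ form:
20·log₁₀(17.4/1.89) = 20·log₁₀(9.206) = 19.3 dB.

19.3 dB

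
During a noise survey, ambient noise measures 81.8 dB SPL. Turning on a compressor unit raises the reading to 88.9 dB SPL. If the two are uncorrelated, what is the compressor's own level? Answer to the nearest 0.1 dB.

Background correction is a power subtraction:
L_src = 10·log₁₀(10^(88.9/10) − 10^(81.8/10)) = 10·log₁₀(624900000) = 88.0 dB SPL.

88.0 dB SPL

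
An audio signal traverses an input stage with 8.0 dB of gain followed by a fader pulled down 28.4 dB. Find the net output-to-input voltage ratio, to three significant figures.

0.0955

Net gain = 8.0 + (−28.4) = -20.4 dB.
Voltage ratio = 10^(-20.4/20) = 0.0955.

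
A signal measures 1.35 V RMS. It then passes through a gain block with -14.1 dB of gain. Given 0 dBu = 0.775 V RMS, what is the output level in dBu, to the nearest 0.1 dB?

Input level: 20·log₁₀(1.35/0.775) = 4.82 dBu.
Output: 4.82 − 14.1 = -9.3 dBu.

-9.3 dBu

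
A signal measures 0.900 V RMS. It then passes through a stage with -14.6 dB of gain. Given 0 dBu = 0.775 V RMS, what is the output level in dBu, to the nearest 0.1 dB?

-13.3 dBu

Input level: 20·log₁₀(0.900/0.775) = 1.30 dBu.
Output: 1.30 − 14.6 = -13.3 dBu.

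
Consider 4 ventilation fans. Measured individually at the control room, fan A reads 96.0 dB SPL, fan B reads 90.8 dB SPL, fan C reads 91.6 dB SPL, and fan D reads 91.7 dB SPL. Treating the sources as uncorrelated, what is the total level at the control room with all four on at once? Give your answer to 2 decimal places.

Add the sources as powers (linear), then convert back to dB:
L_total = 10·log₁₀(10^(96.0/10) + 10^(90.8/10) + 10^(91.6/10) + 10^(91.7/10)) = 10·log₁₀(8108000000) = 99.09 dB SPL.

99.09 dB SPL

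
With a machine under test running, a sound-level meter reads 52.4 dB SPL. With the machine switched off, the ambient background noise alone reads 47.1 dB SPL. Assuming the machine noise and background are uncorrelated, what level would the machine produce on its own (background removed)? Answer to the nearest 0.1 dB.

50.9 dB SPL

Background correction is a power subtraction:
L_src = 10·log₁₀(10^(52.4/10) − 10^(47.1/10)) = 10·log₁₀(122500) = 50.9 dB SPL.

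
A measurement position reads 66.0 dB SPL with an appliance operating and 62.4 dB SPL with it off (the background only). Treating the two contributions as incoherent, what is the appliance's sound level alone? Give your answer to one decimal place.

63.5 dB SPL

Remove the background by subtracting linear intensities:
L_src = 10·log₁₀(10^(66.0/10) − 10^(62.4/10)) = 10·log₁₀(2243000) = 63.5 dB SPL.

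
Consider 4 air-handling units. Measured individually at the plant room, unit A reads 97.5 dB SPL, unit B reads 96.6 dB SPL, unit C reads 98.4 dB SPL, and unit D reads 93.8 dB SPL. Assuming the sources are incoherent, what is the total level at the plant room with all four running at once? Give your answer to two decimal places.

102.90 dB SPL

Uncorrelated sources add in intensity (power), not in dB.
L_total = 10·log₁₀(10^(97.5/10) + 10^(96.6/10) + 10^(98.4/10) + 10^(93.8/10)) = 10·log₁₀(19511000000) = 102.90 dB SPL.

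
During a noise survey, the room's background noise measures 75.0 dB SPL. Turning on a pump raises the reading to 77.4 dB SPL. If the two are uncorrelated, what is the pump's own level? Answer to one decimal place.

Background correction is a power subtraction:
L_src = 10·log₁₀(10^(77.4/10) − 10^(75.0/10)) = 10·log₁₀(23330000) = 73.7 dB SPL.

73.7 dB SPL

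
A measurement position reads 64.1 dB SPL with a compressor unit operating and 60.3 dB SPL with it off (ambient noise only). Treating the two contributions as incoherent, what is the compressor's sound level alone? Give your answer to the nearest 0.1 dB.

Subtract intensities: L_src = 10·log₁₀(10^(L_total/10) − 10^(L_bg/10)).
L_src = 10·log₁₀(10^(64.1/10) − 10^(60.3/10)) = 10·log₁₀(1499000) = 61.8 dB SPL.

61.8 dB SPL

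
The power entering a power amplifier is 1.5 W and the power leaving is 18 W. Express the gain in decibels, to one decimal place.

10.8 dB

Power is a power quantity, so gain = 10·log₁₀(P_out/P_in).
10·log₁₀(18/1.5) = 10·log₁₀(12.00) = 10.8 dB.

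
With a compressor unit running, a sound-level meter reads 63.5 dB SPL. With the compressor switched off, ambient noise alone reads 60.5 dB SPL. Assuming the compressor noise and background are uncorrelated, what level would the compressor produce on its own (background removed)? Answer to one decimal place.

Background correction is a power subtraction:
L_src = 10·log₁₀(10^(63.5/10) − 10^(60.5/10)) = 10·log₁₀(1117000) = 60.5 dB SPL.

60.5 dB SPL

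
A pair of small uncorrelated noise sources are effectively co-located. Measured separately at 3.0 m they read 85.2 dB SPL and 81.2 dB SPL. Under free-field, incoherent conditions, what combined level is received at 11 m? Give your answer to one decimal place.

75.4 dB SPL

Combined at 3.0 m: 10·log₁₀(10^(85.2/10)+10^(81.2/10)) = 86.66 dB SPL.
Then apply −20·log₁₀(11/3.0) = -11.29 dB → 75.4 dB SPL.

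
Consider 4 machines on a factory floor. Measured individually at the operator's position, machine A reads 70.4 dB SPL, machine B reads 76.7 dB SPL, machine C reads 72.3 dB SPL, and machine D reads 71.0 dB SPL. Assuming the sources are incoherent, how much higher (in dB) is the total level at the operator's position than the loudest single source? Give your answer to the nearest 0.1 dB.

Add the sources as powers (linear), then convert back to dB:
L_total = 10·log₁₀(10^(70.4/10) + 10^(76.7/10) + 10^(72.3/10) + 10^(71.0/10)) = 79.41 dB SPL.
Excess over the loudest (76.7 dB): 79.41 − 76.7 = 2.7 dB.

2.7 dB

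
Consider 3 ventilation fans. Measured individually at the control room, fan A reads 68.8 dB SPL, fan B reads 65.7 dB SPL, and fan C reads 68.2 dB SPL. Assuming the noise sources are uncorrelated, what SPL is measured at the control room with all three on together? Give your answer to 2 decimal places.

72.53 dB SPL

Add the sources as powers (linear), then convert back to dB:
L_total = 10·log₁₀(10^(68.8/10) + 10^(65.7/10) + 10^(68.2/10)) = 10·log₁₀(17910000) = 72.53 dB SPL.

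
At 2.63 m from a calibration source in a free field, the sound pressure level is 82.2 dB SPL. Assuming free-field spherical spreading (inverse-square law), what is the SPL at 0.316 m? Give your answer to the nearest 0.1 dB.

For a point source in a free field, ΔL = −20·log₁₀(d₂/d₁).
ΔL = −20·log₁₀(0.316/2.63) = 18.41 dB, so L₂ = 82.2 + (18.41) = 100.6 dB SPL.

100.6 dB SPL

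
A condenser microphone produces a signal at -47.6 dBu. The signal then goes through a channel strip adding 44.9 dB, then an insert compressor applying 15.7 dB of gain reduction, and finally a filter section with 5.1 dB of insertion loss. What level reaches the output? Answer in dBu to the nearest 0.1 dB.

Cascaded gains and losses add directly in dB.
-47.6 + 44.9 − 15.7 − 5.1 = -23.5 dBu.

-23.5 dBu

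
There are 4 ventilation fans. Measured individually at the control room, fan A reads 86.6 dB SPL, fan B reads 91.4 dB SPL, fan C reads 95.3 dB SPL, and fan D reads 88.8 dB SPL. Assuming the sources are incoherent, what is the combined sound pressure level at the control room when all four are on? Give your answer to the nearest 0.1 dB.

Uncorrelated sources add in intensity (power), not in dB.
L_total = 10·log₁₀(10^(86.6/10) + 10^(91.4/10) + 10^(95.3/10) + 10^(88.8/10)) = 10·log₁₀(5984000000) = 97.8 dB SPL.

97.8 dB SPL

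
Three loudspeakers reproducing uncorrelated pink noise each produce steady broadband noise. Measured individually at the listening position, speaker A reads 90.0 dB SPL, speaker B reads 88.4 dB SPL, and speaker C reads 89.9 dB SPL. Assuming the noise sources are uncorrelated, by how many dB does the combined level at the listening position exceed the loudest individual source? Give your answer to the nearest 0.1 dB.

4.3 dB

Incoherent sources sum as intensities:
L_total = 10·log₁₀(10^(90.0/10) + 10^(88.4/10) + 10^(89.9/10)) = 94.26 dB SPL.
Excess over the loudest (90.0 dB): 94.26 − 90.0 = 4.3 dB.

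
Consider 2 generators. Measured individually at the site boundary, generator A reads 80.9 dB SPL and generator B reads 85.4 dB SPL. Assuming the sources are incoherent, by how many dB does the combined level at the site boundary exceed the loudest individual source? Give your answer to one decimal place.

1.3 dB

Uncorrelated sources add in intensity (power), not in dB.
L_total = 10·log₁₀(10^(80.9/10) + 10^(85.4/10)) = 86.72 dB SPL.
Excess over the loudest (85.4 dB): 86.72 − 85.4 = 1.3 dB.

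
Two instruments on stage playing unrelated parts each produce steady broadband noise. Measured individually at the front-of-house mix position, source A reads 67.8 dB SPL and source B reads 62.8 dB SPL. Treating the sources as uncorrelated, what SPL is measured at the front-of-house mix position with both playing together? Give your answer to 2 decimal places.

68.99 dB SPL

Incoherent sources sum as intensities:
L_total = 10·log₁₀(10^(67.8/10) + 10^(62.8/10)) = 10·log₁₀(7931000) = 68.99 dB SPL.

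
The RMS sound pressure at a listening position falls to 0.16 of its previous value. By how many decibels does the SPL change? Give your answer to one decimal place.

-15.9 dB

SPL change from a pressure ratio uses the 20·log₁₀ form:
20·log₁₀(0.16) = -15.9 dB.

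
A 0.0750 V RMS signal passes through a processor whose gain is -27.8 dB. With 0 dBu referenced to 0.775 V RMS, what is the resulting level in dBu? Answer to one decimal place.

Input level: 20·log₁₀(0.0750/0.775) = -20.28 dBu.
Output: -20.28 − 27.8 = -48.1 dBu.

-48.1 dBu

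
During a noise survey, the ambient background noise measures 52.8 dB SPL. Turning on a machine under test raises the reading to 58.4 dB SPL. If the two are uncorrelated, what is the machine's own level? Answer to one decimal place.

Background correction is a power subtraction:
L_src = 10·log₁₀(10^(58.4/10) − 10^(52.8/10)) = 10·log₁₀(501300) = 57.0 dB SPL.

57.0 dB SPL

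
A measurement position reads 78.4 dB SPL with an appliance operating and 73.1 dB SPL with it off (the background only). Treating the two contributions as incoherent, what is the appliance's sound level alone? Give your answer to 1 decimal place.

76.9 dB SPL

Background correction is a power subtraction:
L_src = 10·log₁₀(10^(78.4/10) − 10^(73.1/10)) = 10·log₁₀(48770000) = 76.9 dB SPL.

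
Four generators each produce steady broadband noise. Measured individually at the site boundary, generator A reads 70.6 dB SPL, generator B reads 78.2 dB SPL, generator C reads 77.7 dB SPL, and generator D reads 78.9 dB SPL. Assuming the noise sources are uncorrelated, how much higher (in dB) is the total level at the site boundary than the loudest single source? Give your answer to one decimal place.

4.4 dB

Add the sources as powers (linear), then convert back to dB:
L_total = 10·log₁₀(10^(70.6/10) + 10^(78.2/10) + 10^(77.7/10) + 10^(78.9/10)) = 83.31 dB SPL.
Excess over the loudest (78.9 dB): 83.31 − 78.9 = 4.4 dB.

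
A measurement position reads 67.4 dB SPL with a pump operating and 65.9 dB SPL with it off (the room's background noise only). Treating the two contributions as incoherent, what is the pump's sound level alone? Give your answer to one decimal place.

Background correction is a power subtraction:
L_src = 10·log₁₀(10^(67.4/10) − 10^(65.9/10)) = 10·log₁₀(1605000) = 62.1 dB SPL.

62.1 dB SPL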